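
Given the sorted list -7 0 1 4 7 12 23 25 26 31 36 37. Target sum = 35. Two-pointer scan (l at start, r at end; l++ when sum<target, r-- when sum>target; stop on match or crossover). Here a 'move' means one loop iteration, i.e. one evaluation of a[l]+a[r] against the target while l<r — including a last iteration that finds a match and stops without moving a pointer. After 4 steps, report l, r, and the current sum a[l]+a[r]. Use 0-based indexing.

[0,11] -7+37=30 <35 → l++
[1,11] 0+37=37 >35 → r--
[1,10] 0+36=36 >35 → r--
[1,9] 0+31=31 <35 → l++

l=2, r=9, sum=32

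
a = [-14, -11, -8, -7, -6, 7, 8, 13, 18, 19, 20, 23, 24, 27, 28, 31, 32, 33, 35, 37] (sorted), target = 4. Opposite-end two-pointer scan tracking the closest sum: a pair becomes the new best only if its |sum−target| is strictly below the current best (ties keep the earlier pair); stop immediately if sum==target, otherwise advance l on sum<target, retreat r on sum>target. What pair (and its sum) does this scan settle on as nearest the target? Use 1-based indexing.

l=1 r=20: -14+37=23 d=19 *, r--
l=1 r=19: -14+35=21 d=17 *, r--
l=1 r=18: -14+33=19 d=15 *, r--
l=1 r=17: -14+32=18 d=14 *, r--
l=1 r=16: -14+31=17 d=13 *, r--
l=1 r=15: -14+28=14 d=10 *, r--
l=1 r=14: -14+27=13 d=9 *, r--
l=1 r=13: -14+24=10 d=6 *, r--
l=1 r=12: -14+23=9 d=5 *, r--
l=1 r=11: -14+20=6 d=2 *, r--
l=1 r=10: -14+19=5 d=1 *, r--
l=1 r=9: -14+18=4 d=0 *, stop

pair (-14, 18) with sum 4 (|Δ|=0)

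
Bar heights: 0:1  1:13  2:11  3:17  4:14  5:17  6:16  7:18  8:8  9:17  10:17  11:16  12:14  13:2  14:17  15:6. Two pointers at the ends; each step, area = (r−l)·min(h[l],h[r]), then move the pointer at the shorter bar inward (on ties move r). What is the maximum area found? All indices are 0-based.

l=0 r=15: min(1,6)*15=15 best=15 *, l++
l=1 r=15: min(13,6)*14=84 best=84 *, r--
l=1 r=14: min(13,17)*13=169 best=169 *, l++
l=2 r=14: min(11,17)*12=132 best=169, l++
l=3 r=14: min(17,17)*11=187 best=187 *, r--
l=3 r=13: min(17,2)*10=20 best=187, r--
l=3 r=12: min(17,14)*9=126 best=187, r--
l=3 r=11: min(17,16)*8=128 best=187, r--
l=3 r=10: min(17,17)*7=119 best=187, r--
l=3 r=9: min(17,17)*6=102 best=187, r--
l=3 r=8: min(17,8)*5=40 best=187, r--
l=3 r=7: min(17,18)*4=68 best=187, l++
l=4 r=7: min(14,18)*3=42 best=187, l++
l=5 r=7: min(17,18)*2=34 best=187, l++
l=6 r=7: min(16,18)*1=16 best=187, l++

max area = 187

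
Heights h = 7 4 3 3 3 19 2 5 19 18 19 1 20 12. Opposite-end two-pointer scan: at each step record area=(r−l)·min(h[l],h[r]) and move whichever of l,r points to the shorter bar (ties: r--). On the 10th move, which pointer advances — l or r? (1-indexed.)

[1,14] min(7,12)*13=91 best=91 * → l++
[2,14] min(4,12)*12=48 best=91 → l++
[3,14] min(3,12)*11=33 best=91 → l++
[4,14] min(3,12)*10=30 best=91 → l++
[5,14] min(3,12)*9=27 best=91 → l++
[6,14] min(19,12)*8=96 best=96 * → r--
[6,13] min(19,20)*7=133 best=133 * → l++
[7,13] min(2,20)*6=12 best=133 → l++
[8,13] min(5,20)*5=25 best=133 → l++
[9,13] min(19,20)*4=76 best=133 → l++

l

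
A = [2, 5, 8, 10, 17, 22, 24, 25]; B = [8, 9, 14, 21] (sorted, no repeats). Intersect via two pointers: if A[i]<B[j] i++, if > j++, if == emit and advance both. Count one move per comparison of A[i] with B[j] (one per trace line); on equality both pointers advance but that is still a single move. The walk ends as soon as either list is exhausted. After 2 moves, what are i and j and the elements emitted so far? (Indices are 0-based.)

i=2, j=0, emitted=[]

i=0 j=0: 2<8, i++
i=1 j=0: 5<8, i++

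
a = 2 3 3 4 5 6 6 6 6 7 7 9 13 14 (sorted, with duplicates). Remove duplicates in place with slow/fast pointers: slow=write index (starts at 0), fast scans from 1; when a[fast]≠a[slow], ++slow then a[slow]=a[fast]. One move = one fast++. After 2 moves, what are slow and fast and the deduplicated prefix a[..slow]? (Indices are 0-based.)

slow=1, fast=3, prefix=[2, 3]

slow=0 fast=1: a[fast]=3≠a[slow]=2 write a[1]=3, slow++,fast++
slow=1 fast=2: a[fast]=3=a[slow] dup, fast++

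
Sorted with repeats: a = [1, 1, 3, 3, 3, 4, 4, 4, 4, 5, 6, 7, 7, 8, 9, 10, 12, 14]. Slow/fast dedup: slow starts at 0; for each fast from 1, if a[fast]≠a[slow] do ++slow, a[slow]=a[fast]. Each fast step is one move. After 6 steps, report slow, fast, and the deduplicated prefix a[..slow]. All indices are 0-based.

slow=0 fast=1: a[fast]=1=a[slow] dup, fast++
slow=0 fast=2: a[fast]=3≠a[slow]=1 write a[1]=3, slow++,fast++
slow=1 fast=3: a[fast]=3=a[slow] dup, fast++
slow=1 fast=4: a[fast]=3=a[slow] dup, fast++
slow=1 fast=5: a[fast]=4≠a[slow]=3 write a[2]=4, slow++,fast++
slow=2 fast=6: a[fast]=4=a[slow] dup, fast++

slow=2, fast=7, prefix=[1, 3, 4]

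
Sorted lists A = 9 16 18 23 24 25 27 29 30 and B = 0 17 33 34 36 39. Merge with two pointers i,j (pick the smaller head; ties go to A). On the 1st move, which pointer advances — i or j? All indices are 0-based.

j

[i=0,j=0] A[i]=9>B[j]=0 take 0 → j++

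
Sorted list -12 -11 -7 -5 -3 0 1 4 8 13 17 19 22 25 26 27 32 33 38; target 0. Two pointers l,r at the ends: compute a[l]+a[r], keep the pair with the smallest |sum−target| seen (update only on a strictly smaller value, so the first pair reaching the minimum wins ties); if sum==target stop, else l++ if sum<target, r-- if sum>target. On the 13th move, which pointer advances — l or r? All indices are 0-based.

l=0 r=18: -12+38=26 d=26 *, r--
l=0 r=17: -12+33=21 d=21 *, r--
l=0 r=16: -12+32=20 d=20 *, r--
l=0 r=15: -12+27=15 d=15 *, r--
l=0 r=14: -12+26=14 d=14 *, r--
l=0 r=13: -12+25=13 d=13 *, r--
l=0 r=12: -12+22=10 d=10 *, r--
l=0 r=11: -12+19=7 d=7 *, r--
l=0 r=10: -12+17=5 d=5 *, r--
l=0 r=9: -12+13=1 d=1 *, r--
l=0 r=8: -12+8=-4 d=4, l++
l=1 r=8: -11+8=-3 d=3, l++
l=2 r=8: -7+8=1 d=1, r--

r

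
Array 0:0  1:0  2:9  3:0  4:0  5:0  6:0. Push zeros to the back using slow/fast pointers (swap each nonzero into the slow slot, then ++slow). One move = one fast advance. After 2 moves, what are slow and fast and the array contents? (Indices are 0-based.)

slow=0 fast=0: a[fast]=0, fast++
slow=0 fast=1: a[fast]=0, fast++

slow=0, fast=2, a=[0, 0, 9, 0, 0, 0, 0]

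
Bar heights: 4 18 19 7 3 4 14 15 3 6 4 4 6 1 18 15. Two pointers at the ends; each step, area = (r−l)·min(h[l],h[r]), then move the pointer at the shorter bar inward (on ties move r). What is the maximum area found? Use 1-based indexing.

max area = 234

l=1 r=16: min(4,15)*15=60 best=60 *, l++
l=2 r=16: min(18,15)*14=210 best=210 *, r--
l=2 r=15: min(18,18)*13=234 best=234 *, r--
l=2 r=14: min(18,1)*12=12 best=234, r--
l=2 r=13: min(18,6)*11=66 best=234, r--
l=2 r=12: min(18,4)*10=40 best=234, r--
l=2 r=11: min(18,4)*9=36 best=234, r--
l=2 r=10: min(18,6)*8=48 best=234, r--
l=2 r=9: min(18,3)*7=21 best=234, r--
l=2 r=8: min(18,15)*6=90 best=234, r--
l=2 r=7: min(18,14)*5=70 best=234, r--
l=2 r=6: min(18,4)*4=16 best=234, r--
l=2 r=5: min(18,3)*3=9 best=234, r--
l=2 r=4: min(18,7)*2=14 best=234, r--
l=2 r=3: min(18,19)*1=18 best=234, l++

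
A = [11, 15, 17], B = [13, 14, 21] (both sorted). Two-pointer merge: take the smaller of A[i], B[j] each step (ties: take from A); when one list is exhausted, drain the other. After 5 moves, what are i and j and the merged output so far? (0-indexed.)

i=3, j=2, merged so far=[11, 13, 14, 15, 17]

i=0 j=0: A[i]=11<=B[j]=13 take 11, i++
i=1 j=0: A[i]=15>B[j]=13 take 13, j++
i=1 j=1: A[i]=15>B[j]=14 take 14, j++
i=1 j=2: A[i]=15<=B[j]=21 take 15, i++
i=2 j=2: A[i]=17<=B[j]=21 take 17, i++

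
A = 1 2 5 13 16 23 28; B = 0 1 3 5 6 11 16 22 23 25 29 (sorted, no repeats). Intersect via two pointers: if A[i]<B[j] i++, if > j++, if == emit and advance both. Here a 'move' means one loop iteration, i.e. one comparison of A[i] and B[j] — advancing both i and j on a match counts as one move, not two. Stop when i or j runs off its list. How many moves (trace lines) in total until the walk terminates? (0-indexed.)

13 moves

i=0 j=0: 1>0, j++
i=0 j=1: 1==1 emit, i++,j++
i=1 j=2: 2<3, i++
i=2 j=2: 5>3, j++
i=2 j=3: 5==5 emit, i++,j++
i=3 j=4: 13>6, j++
i=3 j=5: 13>11, j++
i=3 j=6: 13<16, i++
i=4 j=6: 16==16 emit, i++,j++
i=5 j=7: 23>22, j++
i=5 j=8: 23==23 emit, i++,j++
i=6 j=9: 28>25, j++
i=6 j=10: 28<29, i++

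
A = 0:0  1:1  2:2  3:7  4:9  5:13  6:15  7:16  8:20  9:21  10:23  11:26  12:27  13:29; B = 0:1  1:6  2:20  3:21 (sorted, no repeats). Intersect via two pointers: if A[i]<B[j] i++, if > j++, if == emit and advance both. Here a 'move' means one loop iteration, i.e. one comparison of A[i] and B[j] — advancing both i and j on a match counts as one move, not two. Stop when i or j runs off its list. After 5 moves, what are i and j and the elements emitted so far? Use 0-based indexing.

i=0 j=0: 0<1, i++
i=1 j=0: 1==1 emit, i++,j++
i=2 j=1: 2<6, i++
i=3 j=1: 7>6, j++
i=3 j=2: 7<20, i++

i=4, j=2, emitted=[1]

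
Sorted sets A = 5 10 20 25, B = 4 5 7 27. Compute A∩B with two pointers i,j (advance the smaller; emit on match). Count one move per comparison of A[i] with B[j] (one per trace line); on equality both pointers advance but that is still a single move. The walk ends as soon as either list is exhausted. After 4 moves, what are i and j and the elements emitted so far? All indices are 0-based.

i=2, j=3, emitted=[5]

[i=0,j=0] 5>4 → j++
[i=0,j=1] 5==5 emit → i++,j++
[i=1,j=2] 10>7 → j++
[i=1,j=3] 10<27 → i++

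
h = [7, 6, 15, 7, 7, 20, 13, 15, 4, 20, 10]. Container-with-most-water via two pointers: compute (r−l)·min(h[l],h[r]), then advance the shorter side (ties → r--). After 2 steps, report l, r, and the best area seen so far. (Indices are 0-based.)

l=2, r=10, best area=70

l=0 r=10: min(7,10)*10=70 best=70 *, l++
l=1 r=10: min(6,10)*9=54 best=70, l++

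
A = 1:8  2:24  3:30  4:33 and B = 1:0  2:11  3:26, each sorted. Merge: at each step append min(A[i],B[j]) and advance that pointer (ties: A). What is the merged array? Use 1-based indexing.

i=1 j=1: A[i]=8>B[j]=0 take 0, j++
i=1 j=2: A[i]=8<=B[j]=11 take 8, i++
i=2 j=2: A[i]=24>B[j]=11 take 11, j++
i=2 j=3: A[i]=24<=B[j]=26 take 24, i++
i=3 j=3: A[i]=30>B[j]=26 take 26, j++
i=3 j=4: B done, take A[i]=30, i++
i=4 j=4: B done, take A[i]=33, i++

[0, 8, 11, 24, 26, 30, 33]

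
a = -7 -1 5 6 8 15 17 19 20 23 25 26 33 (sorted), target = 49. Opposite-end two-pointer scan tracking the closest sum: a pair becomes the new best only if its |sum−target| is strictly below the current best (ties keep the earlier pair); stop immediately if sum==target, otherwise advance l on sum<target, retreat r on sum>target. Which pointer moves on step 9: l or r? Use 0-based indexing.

[0,12] -7+33=26 d=23 * → l++
[1,12] -1+33=32 d=17 * → l++
[2,12] 5+33=38 d=11 * → l++
[3,12] 6+33=39 d=10 * → l++
[4,12] 8+33=41 d=8 * → l++
[5,12] 15+33=48 d=1 * → l++
[6,12] 17+33=50 d=1 → r--
[6,11] 17+26=43 d=6 → l++
[7,11] 19+26=45 d=4 → l++

l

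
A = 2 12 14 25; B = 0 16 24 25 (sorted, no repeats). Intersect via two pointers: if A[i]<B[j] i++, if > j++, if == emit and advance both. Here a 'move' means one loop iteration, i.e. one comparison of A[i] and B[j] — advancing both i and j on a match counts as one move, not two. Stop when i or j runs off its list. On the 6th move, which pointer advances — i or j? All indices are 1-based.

j

i=1 j=1: 2>0, j++
i=1 j=2: 2<16, i++
i=2 j=2: 12<16, i++
i=3 j=2: 14<16, i++
i=4 j=2: 25>16, j++
i=4 j=3: 25>24, j++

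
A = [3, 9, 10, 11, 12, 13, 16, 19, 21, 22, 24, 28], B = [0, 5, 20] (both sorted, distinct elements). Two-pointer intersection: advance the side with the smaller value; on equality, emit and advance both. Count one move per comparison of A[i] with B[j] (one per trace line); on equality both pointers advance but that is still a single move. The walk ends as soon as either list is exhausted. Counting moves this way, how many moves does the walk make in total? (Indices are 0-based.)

11 moves

i=0 j=0: 3>0, j++
i=0 j=1: 3<5, i++
i=1 j=1: 9>5, j++
i=1 j=2: 9<20, i++
i=2 j=2: 10<20, i++
i=3 j=2: 11<20, i++
i=4 j=2: 12<20, i++
i=5 j=2: 13<20, i++
i=6 j=2: 16<20, i++
i=7 j=2: 19<20, i++
i=8 j=2: 21>20, j++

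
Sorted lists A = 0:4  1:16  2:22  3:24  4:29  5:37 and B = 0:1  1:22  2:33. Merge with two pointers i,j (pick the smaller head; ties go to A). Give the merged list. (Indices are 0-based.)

[1, 4, 16, 22, 22, 24, 29, 33, 37]

i=0 j=0: A[i]=4>B[j]=1 take 1, j++
i=0 j=1: A[i]=4<=B[j]=22 take 4, i++
i=1 j=1: A[i]=16<=B[j]=22 take 16, i++
i=2 j=1: A[i]=22<=B[j]=22 take 22, i++
i=3 j=1: A[i]=24>B[j]=22 take 22, j++
i=3 j=2: A[i]=24<=B[j]=33 take 24, i++
i=4 j=2: A[i]=29<=B[j]=33 take 29, i++
i=5 j=2: A[i]=37>B[j]=33 take 33, j++
i=5 j=3: B done, take A[i]=37, i++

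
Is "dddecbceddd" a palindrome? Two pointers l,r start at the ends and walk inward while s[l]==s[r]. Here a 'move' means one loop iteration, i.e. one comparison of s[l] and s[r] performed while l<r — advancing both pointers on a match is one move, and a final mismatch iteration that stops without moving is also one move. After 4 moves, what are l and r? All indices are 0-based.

[0,10] 'd'=='d' → l++,r--
[1,9] 'd'=='d' → l++,r--
[2,8] 'd'=='d' → l++,r--
[3,7] 'e'=='e' → l++,r--

l=4, r=6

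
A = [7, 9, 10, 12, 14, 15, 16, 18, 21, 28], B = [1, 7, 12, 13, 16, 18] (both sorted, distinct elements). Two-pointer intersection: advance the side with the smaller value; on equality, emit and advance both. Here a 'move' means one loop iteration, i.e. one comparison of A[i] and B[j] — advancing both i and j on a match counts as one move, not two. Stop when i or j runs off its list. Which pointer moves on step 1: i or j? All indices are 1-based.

[i=1,j=1] 7>1 → j++

j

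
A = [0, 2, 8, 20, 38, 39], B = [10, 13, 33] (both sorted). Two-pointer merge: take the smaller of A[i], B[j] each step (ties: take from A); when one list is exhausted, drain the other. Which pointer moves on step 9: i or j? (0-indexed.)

i=0 j=0: A[i]=0<=B[j]=10 take 0, i++
i=1 j=0: A[i]=2<=B[j]=10 take 2, i++
i=2 j=0: A[i]=8<=B[j]=10 take 8, i++
i=3 j=0: A[i]=20>B[j]=10 take 10, j++
i=3 j=1: A[i]=20>B[j]=13 take 13, j++
i=3 j=2: A[i]=20<=B[j]=33 take 20, i++
i=4 j=2: A[i]=38>B[j]=33 take 33, j++
i=4 j=3: B done, take A[i]=38, i++
i=5 j=3: B done, take A[i]=39, i++

i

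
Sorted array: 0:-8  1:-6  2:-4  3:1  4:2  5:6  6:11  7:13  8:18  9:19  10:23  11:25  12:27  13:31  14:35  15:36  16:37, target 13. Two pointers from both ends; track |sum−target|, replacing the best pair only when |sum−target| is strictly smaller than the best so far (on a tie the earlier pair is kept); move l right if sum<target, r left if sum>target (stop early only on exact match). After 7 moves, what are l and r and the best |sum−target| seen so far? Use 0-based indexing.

l=0, r=9, best |Δ|=2

[0,16] -8+37=29 d=16 * → r--
[0,15] -8+36=28 d=15 * → r--
[0,14] -8+35=27 d=14 * → r--
[0,13] -8+31=23 d=10 * → r--
[0,12] -8+27=19 d=6 * → r--
[0,11] -8+25=17 d=4 * → r--
[0,10] -8+23=15 d=2 * → r--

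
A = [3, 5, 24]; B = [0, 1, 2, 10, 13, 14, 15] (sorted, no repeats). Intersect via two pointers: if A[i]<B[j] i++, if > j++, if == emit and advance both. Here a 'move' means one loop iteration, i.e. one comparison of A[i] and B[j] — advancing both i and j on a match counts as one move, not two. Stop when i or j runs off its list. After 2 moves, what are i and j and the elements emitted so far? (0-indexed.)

i=0, j=2, emitted=[]

[i=0,j=0] 3>0 → j++
[i=0,j=1] 3>1 → j++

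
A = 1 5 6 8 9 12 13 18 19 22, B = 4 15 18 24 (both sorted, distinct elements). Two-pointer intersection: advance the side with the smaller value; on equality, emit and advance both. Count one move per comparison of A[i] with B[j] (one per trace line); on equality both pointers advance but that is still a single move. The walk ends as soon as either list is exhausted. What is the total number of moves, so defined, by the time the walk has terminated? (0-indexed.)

i=0 j=0: 1<4, i++
i=1 j=0: 5>4, j++
i=1 j=1: 5<15, i++
i=2 j=1: 6<15, i++
i=3 j=1: 8<15, i++
i=4 j=1: 9<15, i++
i=5 j=1: 12<15, i++
i=6 j=1: 13<15, i++
i=7 j=1: 18>15, j++
i=7 j=2: 18==18 emit, i++,j++
i=8 j=3: 19<24, i++
i=9 j=3: 22<24, i++

12 moves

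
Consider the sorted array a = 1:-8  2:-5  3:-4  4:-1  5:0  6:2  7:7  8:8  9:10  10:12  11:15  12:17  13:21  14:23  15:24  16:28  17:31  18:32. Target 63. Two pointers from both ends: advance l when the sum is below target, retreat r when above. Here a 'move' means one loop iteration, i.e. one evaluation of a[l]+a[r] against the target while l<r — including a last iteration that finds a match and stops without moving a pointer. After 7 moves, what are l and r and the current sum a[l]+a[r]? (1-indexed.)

[1,18] -8+32=24 <63 → l++
[2,18] -5+32=27 <63 → l++
[3,18] -4+32=28 <63 → l++
[4,18] -1+32=31 <63 → l++
[5,18] 0+32=32 <63 → l++
[6,18] 2+32=34 <63 → l++
[7,18] 7+32=39 <63 → l++

l=8, r=18, sum=40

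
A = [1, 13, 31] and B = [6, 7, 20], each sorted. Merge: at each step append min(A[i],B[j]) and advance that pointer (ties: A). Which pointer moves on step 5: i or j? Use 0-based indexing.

j

i=0 j=0: A[i]=1<=B[j]=6 take 1, i++
i=1 j=0: A[i]=13>B[j]=6 take 6, j++
i=1 j=1: A[i]=13>B[j]=7 take 7, j++
i=1 j=2: A[i]=13<=B[j]=20 take 13, i++
i=2 j=2: A[i]=31>B[j]=20 take 20, j++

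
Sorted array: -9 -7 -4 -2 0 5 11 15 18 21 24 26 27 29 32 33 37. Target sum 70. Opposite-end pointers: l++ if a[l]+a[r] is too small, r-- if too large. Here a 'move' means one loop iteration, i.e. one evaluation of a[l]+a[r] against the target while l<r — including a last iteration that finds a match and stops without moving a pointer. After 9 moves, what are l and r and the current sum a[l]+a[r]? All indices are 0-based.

l=0 r=16: -9+37=28 <70, l++
l=1 r=16: -7+37=30 <70, l++
l=2 r=16: -4+37=33 <70, l++
l=3 r=16: -2+37=35 <70, l++
l=4 r=16: 0+37=37 <70, l++
l=5 r=16: 5+37=42 <70, l++
l=6 r=16: 11+37=48 <70, l++
l=7 r=16: 15+37=52 <70, l++
l=8 r=16: 18+37=55 <70, l++

l=9, r=16, sum=58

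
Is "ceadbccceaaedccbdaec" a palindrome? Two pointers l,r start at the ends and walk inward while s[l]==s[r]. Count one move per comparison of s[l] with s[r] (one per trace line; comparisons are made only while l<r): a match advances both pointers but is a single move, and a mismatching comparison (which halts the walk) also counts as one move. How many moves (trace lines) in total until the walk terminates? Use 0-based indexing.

[0,19] 'c'=='c' → l++,r--
[1,18] 'e'=='e' → l++,r--
[2,17] 'a'=='a' → l++,r--
[3,16] 'd'=='d' → l++,r--
[4,15] 'b'=='b' → l++,r--
[5,14] 'c'=='c' → l++,r--
[6,13] 'c'=='c' → l++,r--
[7,12] 'c'!='d' → stop

8 moves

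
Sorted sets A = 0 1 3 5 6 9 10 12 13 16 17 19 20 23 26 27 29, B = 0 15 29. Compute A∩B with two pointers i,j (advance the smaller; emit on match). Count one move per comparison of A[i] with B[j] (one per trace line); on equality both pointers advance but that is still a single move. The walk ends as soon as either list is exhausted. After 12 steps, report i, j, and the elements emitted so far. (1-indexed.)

[i=1,j=1] 0==0 emit → i++,j++
[i=2,j=2] 1<15 → i++
[i=3,j=2] 3<15 → i++
[i=4,j=2] 5<15 → i++
[i=5,j=2] 6<15 → i++
[i=6,j=2] 9<15 → i++
[i=7,j=2] 10<15 → i++
[i=8,j=2] 12<15 → i++
[i=9,j=2] 13<15 → i++
[i=10,j=2] 16>15 → j++
[i=10,j=3] 16<29 → i++
[i=11,j=3] 17<29 → i++

i=12, j=3, emitted=[0]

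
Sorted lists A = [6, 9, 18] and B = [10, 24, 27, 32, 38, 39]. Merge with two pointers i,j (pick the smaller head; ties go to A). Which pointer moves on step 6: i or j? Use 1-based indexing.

i=1 j=1: A[i]=6<=B[j]=10 take 6, i++
i=2 j=1: A[i]=9<=B[j]=10 take 9, i++
i=3 j=1: A[i]=18>B[j]=10 take 10, j++
i=3 j=2: A[i]=18<=B[j]=24 take 18, i++
i=4 j=2: A done, take B[j]=24, j++
i=4 j=3: A done, take B[j]=27, j++

j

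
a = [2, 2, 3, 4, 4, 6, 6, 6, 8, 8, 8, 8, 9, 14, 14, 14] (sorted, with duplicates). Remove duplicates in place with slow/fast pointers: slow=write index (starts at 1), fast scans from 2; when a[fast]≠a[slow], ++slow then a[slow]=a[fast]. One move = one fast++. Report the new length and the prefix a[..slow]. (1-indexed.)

length 7; prefix = [2, 3, 4, 6, 8, 9, 14]

(s=1,f=2) a[fast]=2=a[slow] dup → fast++
(s=1,f=3) a[fast]=3≠a[slow]=2 write a[2]=3 → slow++,fast++
(s=2,f=4) a[fast]=4≠a[slow]=3 write a[3]=4 → slow++,fast++
(s=3,f=5) a[fast]=4=a[slow] dup → fast++
(s=3,f=6) a[fast]=6≠a[slow]=4 write a[4]=6 → slow++,fast++
(s=4,f=7) a[fast]=6=a[slow] dup → fast++
(s=4,f=8) a[fast]=6=a[slow] dup → fast++
(s=4,f=9) a[fast]=8≠a[slow]=6 write a[5]=8 → slow++,fast++
(s=5,f=10) a[fast]=8=a[slow] dup → fast++
(s=5,f=11) a[fast]=8=a[slow] dup → fast++
(s=5,f=12) a[fast]=8=a[slow] dup → fast++
(s=5,f=13) a[fast]=9≠a[slow]=8 write a[6]=9 → slow++,fast++
(s=6,f=14) a[fast]=14≠a[slow]=9 write a[7]=14 → slow++,fast++
(s=7,f=15) a[fast]=14=a[slow] dup → fast++
(s=7,f=16) a[fast]=14=a[slow] dup → fast++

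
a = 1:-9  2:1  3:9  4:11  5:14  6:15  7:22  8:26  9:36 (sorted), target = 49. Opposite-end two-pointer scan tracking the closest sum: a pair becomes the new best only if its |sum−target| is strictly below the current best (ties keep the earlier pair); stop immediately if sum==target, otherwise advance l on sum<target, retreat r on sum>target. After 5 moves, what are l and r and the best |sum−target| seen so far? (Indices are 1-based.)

l=5, r=8, best |Δ|=1

l=1 r=9: -9+36=27 d=22 *, l++
l=2 r=9: 1+36=37 d=12 *, l++
l=3 r=9: 9+36=45 d=4 *, l++
l=4 r=9: 11+36=47 d=2 *, l++
l=5 r=9: 14+36=50 d=1 *, r--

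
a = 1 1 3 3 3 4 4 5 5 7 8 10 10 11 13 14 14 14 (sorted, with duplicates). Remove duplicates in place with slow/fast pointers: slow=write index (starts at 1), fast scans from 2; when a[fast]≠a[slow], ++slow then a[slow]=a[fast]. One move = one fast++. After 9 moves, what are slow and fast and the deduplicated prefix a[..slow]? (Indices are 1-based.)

slow=1 fast=2: a[fast]=1=a[slow] dup, fast++
slow=1 fast=3: a[fast]=3≠a[slow]=1 write a[2]=3, slow++,fast++
slow=2 fast=4: a[fast]=3=a[slow] dup, fast++
slow=2 fast=5: a[fast]=3=a[slow] dup, fast++
slow=2 fast=6: a[fast]=4≠a[slow]=3 write a[3]=4, slow++,fast++
slow=3 fast=7: a[fast]=4=a[slow] dup, fast++
slow=3 fast=8: a[fast]=5≠a[slow]=4 write a[4]=5, slow++,fast++
slow=4 fast=9: a[fast]=5=a[slow] dup, fast++
slow=4 fast=10: a[fast]=7≠a[slow]=5 write a[5]=7, slow++,fast++

slow=5, fast=11, prefix=[1, 3, 4, 5, 7]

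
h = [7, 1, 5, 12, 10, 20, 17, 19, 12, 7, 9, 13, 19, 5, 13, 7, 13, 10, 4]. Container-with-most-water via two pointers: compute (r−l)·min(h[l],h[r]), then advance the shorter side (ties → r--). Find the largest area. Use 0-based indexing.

max area = 156

[0,18] min(7,4)*18=72 best=72 * → r--
[0,17] min(7,10)*17=119 best=119 * → l++
[1,17] min(1,10)*16=16 best=119 → l++
[2,17] min(5,10)*15=75 best=119 → l++
[3,17] min(12,10)*14=140 best=140 * → r--
[3,16] min(12,13)*13=156 best=156 * → l++
[4,16] min(10,13)*12=120 best=156 → l++
[5,16] min(20,13)*11=143 best=156 → r--
[5,15] min(20,7)*10=70 best=156 → r--
[5,14] min(20,13)*9=117 best=156 → r--
[5,13] min(20,5)*8=40 best=156 → r--
[5,12] min(20,19)*7=133 best=156 → r--
[5,11] min(20,13)*6=78 best=156 → r--
[5,10] min(20,9)*5=45 best=156 → r--
[5,9] min(20,7)*4=28 best=156 → r--
[5,8] min(20,12)*3=36 best=156 → r--
[5,7] min(20,19)*2=38 best=156 → r--
[5,6] min(20,17)*1=17 best=156 → r--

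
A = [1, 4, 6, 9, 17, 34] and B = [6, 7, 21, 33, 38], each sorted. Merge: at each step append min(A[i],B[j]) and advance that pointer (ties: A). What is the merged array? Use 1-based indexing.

i=1 j=1: A[i]=1<=B[j]=6 take 1, i++
i=2 j=1: A[i]=4<=B[j]=6 take 4, i++
i=3 j=1: A[i]=6<=B[j]=6 take 6, i++
i=4 j=1: A[i]=9>B[j]=6 take 6, j++
i=4 j=2: A[i]=9>B[j]=7 take 7, j++
i=4 j=3: A[i]=9<=B[j]=21 take 9, i++
i=5 j=3: A[i]=17<=B[j]=21 take 17, i++
i=6 j=3: A[i]=34>B[j]=21 take 21, j++
i=6 j=4: A[i]=34>B[j]=33 take 33, j++
i=6 j=5: A[i]=34<=B[j]=38 take 34, i++
i=7 j=5: A done, take B[j]=38, j++

[1, 4, 6, 6, 7, 9, 17, 21, 33, 34, 38]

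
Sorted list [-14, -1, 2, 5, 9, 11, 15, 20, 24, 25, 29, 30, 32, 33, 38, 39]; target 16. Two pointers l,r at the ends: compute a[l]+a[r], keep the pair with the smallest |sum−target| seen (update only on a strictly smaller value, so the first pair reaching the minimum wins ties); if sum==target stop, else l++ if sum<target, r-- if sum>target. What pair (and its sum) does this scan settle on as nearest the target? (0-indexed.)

pair (-14, 30) with sum 16 (|Δ|=0)

l=0 r=15: -14+39=25 d=9 *, r--
l=0 r=14: -14+38=24 d=8 *, r--
l=0 r=13: -14+33=19 d=3 *, r--
l=0 r=12: -14+32=18 d=2 *, r--
l=0 r=11: -14+30=16 d=0 *, stop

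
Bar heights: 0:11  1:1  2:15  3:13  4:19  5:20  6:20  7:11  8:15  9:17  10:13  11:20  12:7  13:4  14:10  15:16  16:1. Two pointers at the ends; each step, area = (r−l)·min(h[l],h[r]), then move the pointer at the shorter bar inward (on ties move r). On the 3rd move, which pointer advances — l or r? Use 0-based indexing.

[0,16] min(11,1)*16=16 best=16 * → r--
[0,15] min(11,16)*15=165 best=165 * → l++
[1,15] min(1,16)*14=14 best=165 → l++

l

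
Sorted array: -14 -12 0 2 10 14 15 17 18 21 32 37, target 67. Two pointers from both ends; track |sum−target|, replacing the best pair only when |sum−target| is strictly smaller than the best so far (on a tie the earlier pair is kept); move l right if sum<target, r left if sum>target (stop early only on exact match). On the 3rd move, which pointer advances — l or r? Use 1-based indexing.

l=1 r=12: -14+37=23 d=44 *, l++
l=2 r=12: -12+37=25 d=42 *, l++
l=3 r=12: 0+37=37 d=30 *, l++

l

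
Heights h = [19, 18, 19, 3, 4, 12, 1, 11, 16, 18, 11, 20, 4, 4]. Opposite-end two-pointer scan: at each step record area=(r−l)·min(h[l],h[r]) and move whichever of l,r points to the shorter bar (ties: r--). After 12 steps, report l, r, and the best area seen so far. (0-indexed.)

[0,13] min(19,4)*13=52 best=52 * → r--
[0,12] min(19,4)*12=48 best=52 → r--
[0,11] min(19,20)*11=209 best=209 * → l++
[1,11] min(18,20)*10=180 best=209 → l++
[2,11] min(19,20)*9=171 best=209 → l++
[3,11] min(3,20)*8=24 best=209 → l++
[4,11] min(4,20)*7=28 best=209 → l++
[5,11] min(12,20)*6=72 best=209 → l++
[6,11] min(1,20)*5=5 best=209 → l++
[7,11] min(11,20)*4=44 best=209 → l++
[8,11] min(16,20)*3=48 best=209 → l++
[9,11] min(18,20)*2=36 best=209 → l++

l=10, r=11, best area=209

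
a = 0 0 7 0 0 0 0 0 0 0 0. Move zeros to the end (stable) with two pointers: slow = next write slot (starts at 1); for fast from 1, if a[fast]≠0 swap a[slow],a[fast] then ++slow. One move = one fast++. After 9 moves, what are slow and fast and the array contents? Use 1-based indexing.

(s=1,f=1) a[fast]=0 → fast++
(s=1,f=2) a[fast]=0 → fast++
(s=1,f=3) a[fast]=7≠0 swap→a[1]=7 → slow++,fast++
(s=2,f=4) a[fast]=0 → fast++
(s=2,f=5) a[fast]=0 → fast++
(s=2,f=6) a[fast]=0 → fast++
(s=2,f=7) a[fast]=0 → fast++
(s=2,f=8) a[fast]=0 → fast++
(s=2,f=9) a[fast]=0 → fast++

slow=2, fast=10, a=[7, 0, 0, 0, 0, 0, 0, 0, 0, 0, 0]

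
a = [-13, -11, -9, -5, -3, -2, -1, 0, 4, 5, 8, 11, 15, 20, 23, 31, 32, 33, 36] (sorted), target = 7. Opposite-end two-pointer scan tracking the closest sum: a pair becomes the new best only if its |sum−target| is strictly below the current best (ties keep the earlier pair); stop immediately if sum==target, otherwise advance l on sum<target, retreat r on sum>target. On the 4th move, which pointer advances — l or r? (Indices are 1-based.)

r

l=1 r=19: -13+36=23 d=16 *, r--
l=1 r=18: -13+33=20 d=13 *, r--
l=1 r=17: -13+32=19 d=12 *, r--
l=1 r=16: -13+31=18 d=11 *, r--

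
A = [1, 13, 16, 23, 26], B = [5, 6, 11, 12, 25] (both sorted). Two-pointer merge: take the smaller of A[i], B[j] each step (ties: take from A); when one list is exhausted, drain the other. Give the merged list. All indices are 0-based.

[i=0,j=0] A[i]=1<=B[j]=5 take 1 → i++
[i=1,j=0] A[i]=13>B[j]=5 take 5 → j++
[i=1,j=1] A[i]=13>B[j]=6 take 6 → j++
[i=1,j=2] A[i]=13>B[j]=11 take 11 → j++
[i=1,j=3] A[i]=13>B[j]=12 take 12 → j++
[i=1,j=4] A[i]=13<=B[j]=25 take 13 → i++
[i=2,j=4] A[i]=16<=B[j]=25 take 16 → i++
[i=3,j=4] A[i]=23<=B[j]=25 take 23 → i++
[i=4,j=4] A[i]=26>B[j]=25 take 25 → j++
[i=4,j=5] B done, take A[i]=26 → i++

[1, 5, 6, 11, 12, 13, 16, 23, 25, 26]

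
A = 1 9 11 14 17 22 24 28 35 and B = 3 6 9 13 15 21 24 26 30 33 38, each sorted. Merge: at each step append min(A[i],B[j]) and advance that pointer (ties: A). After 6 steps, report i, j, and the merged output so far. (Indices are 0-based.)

[i=0,j=0] A[i]=1<=B[j]=3 take 1 → i++
[i=1,j=0] A[i]=9>B[j]=3 take 3 → j++
[i=1,j=1] A[i]=9>B[j]=6 take 6 → j++
[i=1,j=2] A[i]=9<=B[j]=9 take 9 → i++
[i=2,j=2] A[i]=11>B[j]=9 take 9 → j++
[i=2,j=3] A[i]=11<=B[j]=13 take 11 → i++

i=3, j=3, merged so far=[1, 3, 6, 9, 9, 11]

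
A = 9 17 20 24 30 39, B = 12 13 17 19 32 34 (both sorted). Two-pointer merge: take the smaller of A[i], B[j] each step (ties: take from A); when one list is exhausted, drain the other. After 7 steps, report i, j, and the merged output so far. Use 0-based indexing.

i=0 j=0: A[i]=9<=B[j]=12 take 9, i++
i=1 j=0: A[i]=17>B[j]=12 take 12, j++
i=1 j=1: A[i]=17>B[j]=13 take 13, j++
i=1 j=2: A[i]=17<=B[j]=17 take 17, i++
i=2 j=2: A[i]=20>B[j]=17 take 17, j++
i=2 j=3: A[i]=20>B[j]=19 take 19, j++
i=2 j=4: A[i]=20<=B[j]=32 take 20, i++

i=3, j=4, merged so far=[9, 12, 13, 17, 17, 19, 20]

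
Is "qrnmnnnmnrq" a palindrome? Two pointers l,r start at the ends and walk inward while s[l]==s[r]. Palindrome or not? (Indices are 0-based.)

palindrome

l=0 r=10: 'q'=='q', l++,r--
l=1 r=9: 'r'=='r', l++,r--
l=2 r=8: 'n'=='n', l++,r--
l=3 r=7: 'm'=='m', l++,r--
l=4 r=6: 'n'=='n', l++,r--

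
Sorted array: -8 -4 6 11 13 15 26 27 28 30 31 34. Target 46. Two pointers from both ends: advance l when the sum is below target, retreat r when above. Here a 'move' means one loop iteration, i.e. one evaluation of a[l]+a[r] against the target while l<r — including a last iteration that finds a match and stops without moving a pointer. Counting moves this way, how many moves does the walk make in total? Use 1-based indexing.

[1,12] -8+34=26 <46 → l++
[2,12] -4+34=30 <46 → l++
[3,12] 6+34=40 <46 → l++
[4,12] 11+34=45 <46 → l++
[5,12] 13+34=47 >46 → r--
[5,11] 13+31=44 <46 → l++
[6,11] 15+31=46 → found

7 moves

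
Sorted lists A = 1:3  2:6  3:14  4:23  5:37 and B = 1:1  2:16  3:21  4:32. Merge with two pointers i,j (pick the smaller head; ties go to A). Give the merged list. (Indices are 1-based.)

i=1 j=1: A[i]=3>B[j]=1 take 1, j++
i=1 j=2: A[i]=3<=B[j]=16 take 3, i++
i=2 j=2: A[i]=6<=B[j]=16 take 6, i++
i=3 j=2: A[i]=14<=B[j]=16 take 14, i++
i=4 j=2: A[i]=23>B[j]=16 take 16, j++
i=4 j=3: A[i]=23>B[j]=21 take 21, j++
i=4 j=4: A[i]=23<=B[j]=32 take 23, i++
i=5 j=4: A[i]=37>B[j]=32 take 32, j++
i=5 j=5: B done, take A[i]=37, i++

[1, 3, 6, 14, 16, 21, 23, 32, 37]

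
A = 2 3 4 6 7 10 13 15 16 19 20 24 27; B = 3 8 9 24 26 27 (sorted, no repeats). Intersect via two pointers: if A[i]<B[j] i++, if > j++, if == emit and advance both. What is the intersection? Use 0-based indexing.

[i=0,j=0] 2<3 → i++
[i=1,j=0] 3==3 emit → i++,j++
[i=2,j=1] 4<8 → i++
[i=3,j=1] 6<8 → i++
[i=4,j=1] 7<8 → i++
[i=5,j=1] 10>8 → j++
[i=5,j=2] 10>9 → j++
[i=5,j=3] 10<24 → i++
[i=6,j=3] 13<24 → i++
[i=7,j=3] 15<24 → i++
[i=8,j=3] 16<24 → i++
[i=9,j=3] 19<24 → i++
[i=10,j=3] 20<24 → i++
[i=11,j=3] 24==24 emit → i++,j++
[i=12,j=4] 27>26 → j++
[i=12,j=5] 27==27 emit → i++,j++

intersection = [3, 24, 27]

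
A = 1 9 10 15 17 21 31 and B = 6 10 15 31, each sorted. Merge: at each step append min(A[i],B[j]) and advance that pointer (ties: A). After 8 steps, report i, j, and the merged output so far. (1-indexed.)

i=6, j=4, merged so far=[1, 6, 9, 10, 10, 15, 15, 17]

i=1 j=1: A[i]=1<=B[j]=6 take 1, i++
i=2 j=1: A[i]=9>B[j]=6 take 6, j++
i=2 j=2: A[i]=9<=B[j]=10 take 9, i++
i=3 j=2: A[i]=10<=B[j]=10 take 10, i++
i=4 j=2: A[i]=15>B[j]=10 take 10, j++
i=4 j=3: A[i]=15<=B[j]=15 take 15, i++
i=5 j=3: A[i]=17>B[j]=15 take 15, j++
i=5 j=4: A[i]=17<=B[j]=31 take 17, i++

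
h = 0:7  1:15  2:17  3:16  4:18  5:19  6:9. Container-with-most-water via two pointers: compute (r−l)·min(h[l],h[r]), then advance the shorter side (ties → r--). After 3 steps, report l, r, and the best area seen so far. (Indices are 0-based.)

l=2, r=5, best area=60

l=0 r=6: min(7,9)*6=42 best=42 *, l++
l=1 r=6: min(15,9)*5=45 best=45 *, r--
l=1 r=5: min(15,19)*4=60 best=60 *, l++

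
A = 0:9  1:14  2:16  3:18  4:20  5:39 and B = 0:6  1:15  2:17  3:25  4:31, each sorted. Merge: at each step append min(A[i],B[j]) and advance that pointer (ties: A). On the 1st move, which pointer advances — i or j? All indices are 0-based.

j

[i=0,j=0] A[i]=9>B[j]=6 take 6 → j++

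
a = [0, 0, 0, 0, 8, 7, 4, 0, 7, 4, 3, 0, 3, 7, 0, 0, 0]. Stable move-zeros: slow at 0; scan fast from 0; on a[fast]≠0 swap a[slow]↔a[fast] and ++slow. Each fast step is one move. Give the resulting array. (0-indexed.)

(s=0,f=0) a[fast]=0 → fast++
(s=0,f=1) a[fast]=0 → fast++
(s=0,f=2) a[fast]=0 → fast++
(s=0,f=3) a[fast]=0 → fast++
(s=0,f=4) a[fast]=8≠0 swap→a[0]=8 → slow++,fast++
(s=1,f=5) a[fast]=7≠0 swap→a[1]=7 → slow++,fast++
(s=2,f=6) a[fast]=4≠0 swap→a[2]=4 → slow++,fast++
(s=3,f=7) a[fast]=0 → fast++
(s=3,f=8) a[fast]=7≠0 swap→a[3]=7 → slow++,fast++
(s=4,f=9) a[fast]=4≠0 swap→a[4]=4 → slow++,fast++
(s=5,f=10) a[fast]=3≠0 swap→a[5]=3 → slow++,fast++
(s=6,f=11) a[fast]=0 → fast++
(s=6,f=12) a[fast]=3≠0 swap→a[6]=3 → slow++,fast++
(s=7,f=13) a[fast]=7≠0 swap→a[7]=7 → slow++,fast++
(s=8,f=14) a[fast]=0 → fast++
(s=8,f=15) a[fast]=0 → fast++
(s=8,f=16) a[fast]=0 → fast++

[8, 7, 4, 7, 4, 3, 3, 7, 0, 0, 0, 0, 0, 0, 0, 0, 0]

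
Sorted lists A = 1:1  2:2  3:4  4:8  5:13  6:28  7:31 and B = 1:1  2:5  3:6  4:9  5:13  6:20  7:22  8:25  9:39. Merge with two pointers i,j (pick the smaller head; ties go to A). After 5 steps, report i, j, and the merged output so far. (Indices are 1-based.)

i=4, j=3, merged so far=[1, 1, 2, 4, 5]

[i=1,j=1] A[i]=1<=B[j]=1 take 1 → i++
[i=2,j=1] A[i]=2>B[j]=1 take 1 → j++
[i=2,j=2] A[i]=2<=B[j]=5 take 2 → i++
[i=3,j=2] A[i]=4<=B[j]=5 take 4 → i++
[i=4,j=2] A[i]=8>B[j]=5 take 5 → j++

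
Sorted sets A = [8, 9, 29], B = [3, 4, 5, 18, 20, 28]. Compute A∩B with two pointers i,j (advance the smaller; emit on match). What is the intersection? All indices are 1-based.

intersection = []

i=1 j=1: 8>3, j++
i=1 j=2: 8>4, j++
i=1 j=3: 8>5, j++
i=1 j=4: 8<18, i++
i=2 j=4: 9<18, i++
i=3 j=4: 29>18, j++
i=3 j=5: 29>20, j++
i=3 j=6: 29>28, j++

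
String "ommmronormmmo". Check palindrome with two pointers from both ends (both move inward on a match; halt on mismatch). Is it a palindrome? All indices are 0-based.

palindrome

l=0 r=12: 'o'=='o', l++,r--
l=1 r=11: 'm'=='m', l++,r--
l=2 r=10: 'm'=='m', l++,r--
l=3 r=9: 'm'=='m', l++,r--
l=4 r=8: 'r'=='r', l++,r--
l=5 r=7: 'o'=='o', l++,r--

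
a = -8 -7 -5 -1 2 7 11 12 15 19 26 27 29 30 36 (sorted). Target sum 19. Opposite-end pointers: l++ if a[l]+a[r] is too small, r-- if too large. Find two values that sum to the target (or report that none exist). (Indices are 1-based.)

[1,15] -8+36=28 >19 → r--
[1,14] -8+30=22 >19 → r--
[1,13] -8+29=21 >19 → r--
[1,12] -8+27=19 → found

(-8, 27)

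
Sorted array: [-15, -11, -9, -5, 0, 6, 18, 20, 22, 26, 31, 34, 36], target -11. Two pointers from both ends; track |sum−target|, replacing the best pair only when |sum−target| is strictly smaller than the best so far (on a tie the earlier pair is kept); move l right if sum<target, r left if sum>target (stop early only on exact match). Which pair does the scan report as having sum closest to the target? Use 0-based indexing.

pair (-11, 0) with sum -11 (|Δ|=0)

[0,12] -15+36=21 d=32 * → r--
[0,11] -15+34=19 d=30 * → r--
[0,10] -15+31=16 d=27 * → r--
[0,9] -15+26=11 d=22 * → r--
[0,8] -15+22=7 d=18 * → r--
[0,7] -15+20=5 d=16 * → r--
[0,6] -15+18=3 d=14 * → r--
[0,5] -15+6=-9 d=2 * → r--
[0,4] -15+0=-15 d=4 → l++
[1,4] -11+0=-11 d=0 * → stop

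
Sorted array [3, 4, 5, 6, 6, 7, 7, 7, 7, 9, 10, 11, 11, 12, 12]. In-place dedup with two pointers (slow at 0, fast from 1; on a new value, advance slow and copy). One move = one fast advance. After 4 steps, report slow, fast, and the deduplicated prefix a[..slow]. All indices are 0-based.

(s=0,f=1) a[fast]=4≠a[slow]=3 write a[1]=4 → slow++,fast++
(s=1,f=2) a[fast]=5≠a[slow]=4 write a[2]=5 → slow++,fast++
(s=2,f=3) a[fast]=6≠a[slow]=5 write a[3]=6 → slow++,fast++
(s=3,f=4) a[fast]=6=a[slow] dup → fast++

slow=3, fast=5, prefix=[3, 4, 5, 6]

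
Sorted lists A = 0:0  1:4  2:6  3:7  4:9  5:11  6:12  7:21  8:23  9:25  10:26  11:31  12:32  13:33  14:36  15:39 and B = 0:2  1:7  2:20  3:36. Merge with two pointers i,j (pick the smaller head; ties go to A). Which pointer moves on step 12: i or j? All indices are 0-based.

i

i=0 j=0: A[i]=0<=B[j]=2 take 0, i++
i=1 j=0: A[i]=4>B[j]=2 take 2, j++
i=1 j=1: A[i]=4<=B[j]=7 take 4, i++
i=2 j=1: A[i]=6<=B[j]=7 take 6, i++
i=3 j=1: A[i]=7<=B[j]=7 take 7, i++
i=4 j=1: A[i]=9>B[j]=7 take 7, j++
i=4 j=2: A[i]=9<=B[j]=20 take 9, i++
i=5 j=2: A[i]=11<=B[j]=20 take 11, i++
i=6 j=2: A[i]=12<=B[j]=20 take 12, i++
i=7 j=2: A[i]=21>B[j]=20 take 20, j++
i=7 j=3: A[i]=21<=B[j]=36 take 21, i++
i=8 j=3: A[i]=23<=B[j]=36 take 23, i++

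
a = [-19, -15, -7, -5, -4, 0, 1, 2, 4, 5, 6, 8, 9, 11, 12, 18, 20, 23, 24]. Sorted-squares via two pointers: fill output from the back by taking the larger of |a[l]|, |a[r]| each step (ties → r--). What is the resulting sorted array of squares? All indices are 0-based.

l=0 r=18: |-19|<=|24| out[18]=576, r--
l=0 r=17: |-19|<=|23| out[17]=529, r--
l=0 r=16: |-19|<=|20| out[16]=400, r--
l=0 r=15: |-19|>|18| out[15]=361, l++
l=1 r=15: |-15|<=|18| out[14]=324, r--
l=1 r=14: |-15|>|12| out[13]=225, l++
l=2 r=14: |-7|<=|12| out[12]=144, r--
l=2 r=13: |-7|<=|11| out[11]=121, r--
l=2 r=12: |-7|<=|9| out[10]=81, r--
l=2 r=11: |-7|<=|8| out[9]=64, r--
l=2 r=10: |-7|>|6| out[8]=49, l++
l=3 r=10: |-5|<=|6| out[7]=36, r--
l=3 r=9: |-5|<=|5| out[6]=25, r--
l=3 r=8: |-5|>|4| out[5]=25, l++
l=4 r=8: |-4|<=|4| out[4]=16, r--
l=4 r=7: |-4|>|2| out[3]=16, l++
l=5 r=7: |0|<=|2| out[2]=4, r--
l=5 r=6: |0|<=|1| out[1]=1, r--
l=5 r=5: |0|<=|0| out[0]=0, r--

[0, 1, 4, 16, 16, 25, 25, 36, 49, 64, 81, 121, 144, 225, 324, 361, 400, 529, 576]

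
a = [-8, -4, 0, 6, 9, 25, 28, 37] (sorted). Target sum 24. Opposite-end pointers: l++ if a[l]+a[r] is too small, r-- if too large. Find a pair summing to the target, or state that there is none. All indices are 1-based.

(-4, 28)

l=1 r=8: -8+37=29 >24, r--
l=1 r=7: -8+28=20 <24, l++
l=2 r=7: -4+28=24, found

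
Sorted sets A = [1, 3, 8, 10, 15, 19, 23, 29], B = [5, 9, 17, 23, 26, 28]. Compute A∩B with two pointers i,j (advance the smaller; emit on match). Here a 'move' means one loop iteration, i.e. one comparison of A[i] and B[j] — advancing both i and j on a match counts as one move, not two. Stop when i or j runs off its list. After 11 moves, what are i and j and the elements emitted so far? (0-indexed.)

i=0 j=0: 1<5, i++
i=1 j=0: 3<5, i++
i=2 j=0: 8>5, j++
i=2 j=1: 8<9, i++
i=3 j=1: 10>9, j++
i=3 j=2: 10<17, i++
i=4 j=2: 15<17, i++
i=5 j=2: 19>17, j++
i=5 j=3: 19<23, i++
i=6 j=3: 23==23 emit, i++,j++
i=7 j=4: 29>26, j++

i=7, j=5, emitted=[23]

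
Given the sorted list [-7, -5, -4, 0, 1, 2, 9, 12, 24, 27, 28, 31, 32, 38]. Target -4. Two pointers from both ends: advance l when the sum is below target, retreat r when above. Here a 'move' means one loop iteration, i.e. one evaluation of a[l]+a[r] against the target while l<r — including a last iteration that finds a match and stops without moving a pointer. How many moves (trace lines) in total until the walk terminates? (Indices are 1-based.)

11 moves

l=1 r=14: -7+38=31 >-4, r--
l=1 r=13: -7+32=25 >-4, r--
l=1 r=12: -7+31=24 >-4, r--
l=1 r=11: -7+28=21 >-4, r--
l=1 r=10: -7+27=20 >-4, r--
l=1 r=9: -7+24=17 >-4, r--
l=1 r=8: -7+12=5 >-4, r--
l=1 r=7: -7+9=2 >-4, r--
l=1 r=6: -7+2=-5 <-4, l++
l=2 r=6: -5+2=-3 >-4, r--
l=2 r=5: -5+1=-4, found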